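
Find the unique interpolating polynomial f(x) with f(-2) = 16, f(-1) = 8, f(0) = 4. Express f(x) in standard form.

Newton's divided differences:
f[-2,-1] = (8 - 16) / (-1 - (-2)) = -8
f[-1,0] = (4 - 8) / (0 - (-1)) = -4
f[-2,-1,0] = (-4 - (-8)) / (0 - (-2)) = 2
f(x) = 16 + (-8)·(x + 2) + 2·(x + 2)(x + 1)
Expanding: f(x) = 2x^2 - 2x + 4

f(x) = 2x^2 - 2x + 4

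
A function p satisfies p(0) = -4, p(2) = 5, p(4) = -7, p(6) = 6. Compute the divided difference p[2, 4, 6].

25/8

p[2,4] = (-7 - 5) / (4 - 2) = -6
p[4,6] = (6 - (-7)) / (6 - 4) = 13/2
p[2,4,6] = (13/2 - (-6)) / (6 - 2) = 25/8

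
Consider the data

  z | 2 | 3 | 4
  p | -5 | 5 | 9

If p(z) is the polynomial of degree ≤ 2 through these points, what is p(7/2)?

L_0(7/2) = (1/2)·(-1/2)/[(-1)·(-2)] = -1/8
L_1(7/2) = (3/2)·(-1/2)/[(1)·(-1)] = 3/4
L_2(7/2) = (3/2)·(1/2)/[(2)·(1)] = 3/8
Sum: (-5)·(-1/8) + 5·(3/4) + 9·(3/8) = 31/4

31/4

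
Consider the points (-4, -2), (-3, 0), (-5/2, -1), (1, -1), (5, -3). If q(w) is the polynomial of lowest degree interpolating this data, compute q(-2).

-355/144

Using Newton's divided-difference form:
q[-4,-3] = (0 - (-2)) / (-3 - (-4)) = 2
q[-3,-5/2] = (-1 - 0) / (-5/2 - (-3)) = -2
q[-5/2,1] = (-1 - (-1)) / (1 - (-5/2)) = 0
q[1,5] = (-3 - (-1)) / (5 - 1) = -1/2
q[-4,-3,-5/2] = (-2 - 2) / (-5/2 - (-4)) = -8/3
q[-3,-5/2,1] = (0 - (-2)) / (1 - (-3)) = 1/2
q[-5/2,1,5] = (-1/2 - 0) / (5 - (-5/2)) = -1/15
q[-4,-3,-5/2,1] = (1/2 - (-8/3)) / (1 - (-4)) = 19/30
q[-3,-5/2,1,5] = (-1/15 - 1/2) / (5 - (-3)) = -17/240
q[-4,-3,-5/2,1,5] = (-17/240 - 19/30) / (5 - (-4)) = -169/2160
q(-2) = -2 + 2·(2) + (-8/3)·(2)·(1) + (19/30)·(2)·(1)·(1/2) + (-169/2160)·(2)·(1)·(1/2)·(-3) = -355/144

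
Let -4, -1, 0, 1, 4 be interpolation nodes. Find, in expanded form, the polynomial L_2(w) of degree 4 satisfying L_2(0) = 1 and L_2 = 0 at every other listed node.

L_2(w) = (1/16)w^4 - (17/16)w^2 + 1

L_2(w) = (w + 4)(w + 1)(w - 1)(w - 4) / [(4)·(1)·(-1)·(-4)]
       = (w^4 - 17w^2 + 16) / (16)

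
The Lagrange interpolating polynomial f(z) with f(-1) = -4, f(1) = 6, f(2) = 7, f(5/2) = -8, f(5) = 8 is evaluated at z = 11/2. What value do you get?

Evaluate each Lagrange basis at z = 11/2:
L_0(11/2) = (9/2)·(7/2)·(3)·(1/2)/[(-2)·(-3)·(-7/2)·(-6)] = 3/16
L_1(11/2) = (13/2)·(7/2)·(3)·(1/2)/[(2)·(-1)·(-3/2)·(-4)] = -91/32
L_2(11/2) = (13/2)·(9/2)·(3)·(1/2)/[(3)·(1)·(-1/2)·(-3)] = 39/4
L_3(11/2) = (13/2)·(9/2)·(7/2)·(1/2)/[(7/2)·(3/2)·(1/2)·(-5/2)] = -39/5
L_4(11/2) = (13/2)·(9/2)·(7/2)·(3)/[(6)·(4)·(3)·(5/2)] = 273/160
Sum: (-4)·(3/16) + 6·(-91/32) + 7·(39/4) + (-8)·(-39/5) + 8·(273/160) = 10119/80

10119/80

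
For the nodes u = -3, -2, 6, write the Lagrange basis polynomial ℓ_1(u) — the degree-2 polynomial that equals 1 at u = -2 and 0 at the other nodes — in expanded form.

ℓ_1(u) = (u + 3)(u - 6) / [(1)·(-8)]
       = (u^2 - 3u - 18) / (-8)

ℓ_1(u) = -(1/8)u^2 + (3/8)u + 9/4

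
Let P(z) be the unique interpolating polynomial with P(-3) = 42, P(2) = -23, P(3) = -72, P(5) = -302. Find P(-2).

13

Evaluate each Lagrange basis at z = -2:
L_0(-2) = (-4)·(-5)·(-7)/[(-5)·(-6)·(-8)] = 7/12
L_1(-2) = (1)·(-5)·(-7)/[(5)·(-1)·(-3)] = 7/3
L_2(-2) = (1)·(-4)·(-7)/[(6)·(1)·(-2)] = -7/3
L_3(-2) = (1)·(-4)·(-5)/[(8)·(3)·(2)] = 5/12
Sum: 42·(7/12) + (-23)·(7/3) + (-72)·(-7/3) + (-302)·(5/12) = 13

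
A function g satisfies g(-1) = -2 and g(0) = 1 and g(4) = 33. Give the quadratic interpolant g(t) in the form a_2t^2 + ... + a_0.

Newton's divided differences:
g[-1,0] = (1 - (-2)) / (0 - (-1)) = 3
g[0,4] = (33 - 1) / (4 - 0) = 8
g[-1,0,4] = (8 - 3) / (4 - (-1)) = 1
g(t) = -2 + 3·(t + 1) + 1·(t + 1)t
Expanding: g(t) = t^2 + 4t + 1

g(t) = t^2 + 4t + 1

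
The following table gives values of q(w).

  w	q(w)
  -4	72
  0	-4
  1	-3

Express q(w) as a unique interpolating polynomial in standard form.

Build the Lagrange basis polynomials:
L_0(w) = w(w - 1) / [20] = (1/20)w^2 - (1/20)w
L_1(w) = (w + 4)(w - 1) / [-4] = -(1/4)w^2 - (3/4)w + 1
L_2(w) = (w + 4)w / [5] = (1/5)w^2 + (4/5)w
q(w) = 72·L_0 + (-4)·L_1 + (-3)·L_2
  72·L_0(w) = (18/5)w^2 - (18/5)w
  (-4)·L_1(w) = w^2 + 3w - 4
  (-3)·L_2(w) = -(3/5)w^2 - (12/5)w
Adding term by term: 4w^2 - 3w - 4

q(w) = 4w^2 - 3w - 4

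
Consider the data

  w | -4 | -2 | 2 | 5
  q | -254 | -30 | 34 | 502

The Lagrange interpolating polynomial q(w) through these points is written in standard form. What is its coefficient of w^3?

The leading coefficient equals the top divided difference q[-4,-2,2,5].
q[-4,-2] = (-30 - (-254)) / (-2 - (-4)) = 112
q[-2,2] = (34 - (-30)) / (2 - (-2)) = 16
q[2,5] = (502 - 34) / (5 - 2) = 156
q[-4,-2,2] = (16 - 112) / (2 - (-4)) = -16
q[-2,2,5] = (156 - 16) / (5 - (-2)) = 20
q[-4,-2,2,5] = (20 - (-16)) / (5 - (-4)) = 4

4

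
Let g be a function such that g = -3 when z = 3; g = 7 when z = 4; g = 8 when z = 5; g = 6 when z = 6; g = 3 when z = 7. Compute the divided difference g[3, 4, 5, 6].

g[3,4] = (7 - (-3)) / (4 - 3) = 10
g[4,5] = (8 - 7) / (5 - 4) = 1
g[5,6] = (6 - 8) / (6 - 5) = -2
g[3,4,5] = (1 - 10) / (5 - 3) = -9/2
g[4,5,6] = (-2 - 1) / (6 - 4) = -3/2
g[3,4,5,6] = (-3/2 - (-9/2)) / (6 - 3) = 1

1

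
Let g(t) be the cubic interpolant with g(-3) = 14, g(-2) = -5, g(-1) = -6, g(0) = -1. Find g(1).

L_0(1) = (3)·(2)·(1)/[(-1)·(-2)·(-3)] = -1
L_1(1) = (4)·(2)·(1)/[(1)·(-1)·(-2)] = 4
L_2(1) = (4)·(3)·(1)/[(2)·(1)·(-1)] = -6
L_3(1) = (4)·(3)·(2)/[(3)·(2)·(1)] = 4
Sum: 14·(-1) + (-5)·(4) + (-6)·(-6) + (-1)·(4) = -2

-2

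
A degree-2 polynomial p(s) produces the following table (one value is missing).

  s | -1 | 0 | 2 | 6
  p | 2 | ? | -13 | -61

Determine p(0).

-1

The 3 known values determine p uniquely (degree ≤ 2).
Evaluate each Lagrange basis at s = 0:
L_0(0) = (-2)·(-6)/[(-3)·(-7)] = 4/7
L_1(0) = (1)·(-6)/[(3)·(-4)] = 1/2
L_2(0) = (1)·(-2)/[(7)·(4)] = -1/14
Sum: 2·(4/7) + (-13)·(1/2) + (-61)·(-1/14) = -1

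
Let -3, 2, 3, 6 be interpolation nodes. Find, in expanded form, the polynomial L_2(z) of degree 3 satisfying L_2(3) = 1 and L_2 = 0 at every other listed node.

L_2(z) = -(1/18)z^3 + (5/18)z^2 + (2/3)z - 2

L_2(z) = (z + 3)(z - 2)(z - 6) / [(6)·(1)·(-3)]
       = (z^3 - 5z^2 - 12z + 36) / (-18)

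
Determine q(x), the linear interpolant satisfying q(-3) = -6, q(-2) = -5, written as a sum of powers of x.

q(x) = x - 3

L_0(x) = (x + 2) / [-1] = -x - 2
L_1(x) = (x + 3) / [1] = x + 3
q(x) = (-6)·L_0 + (-5)·L_1
  (-6)·L_0(x) = 6x + 12
  (-5)·L_1(x) = -5x - 15
Adding term by term: x - 3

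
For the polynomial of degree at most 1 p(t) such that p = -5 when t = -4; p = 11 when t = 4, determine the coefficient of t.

2

Build the Lagrange basis polynomials:
L_0(t) = (t - 4) / [-8] = -(1/8)t + 1/2
L_1(t) = (t + 4) / [8] = (1/8)t + 1/2
p(t) = (-5)·L_0 + 11·L_1
Only the coefficient of t is needed; take it from each L_i and combine:
(-5)·(-1/8) + 11·(1/8) = 2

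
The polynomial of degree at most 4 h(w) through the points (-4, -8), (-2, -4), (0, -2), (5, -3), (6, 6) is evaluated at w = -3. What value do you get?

Evaluate each Lagrange basis at w = -3:
L_0(-3) = (-1)·(-3)·(-8)·(-9)/[(-2)·(-4)·(-9)·(-10)] = 3/10
L_1(-3) = (1)·(-3)·(-8)·(-9)/[(2)·(-2)·(-7)·(-8)] = 27/28
L_2(-3) = (1)·(-1)·(-8)·(-9)/[(4)·(2)·(-5)·(-6)] = -3/10
L_3(-3) = (1)·(-1)·(-3)·(-9)/[(9)·(7)·(5)·(-1)] = 3/35
L_4(-3) = (1)·(-1)·(-3)·(-8)/[(10)·(8)·(6)·(1)] = -1/20
Sum: (-8)·(3/10) + (-4)·(27/28) + (-2)·(-3/10) + (-3)·(3/35) + 6·(-1/20) = -87/14

-87/14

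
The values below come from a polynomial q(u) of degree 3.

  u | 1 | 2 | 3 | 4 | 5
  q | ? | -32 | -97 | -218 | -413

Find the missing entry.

-5

The 4 known values determine q uniquely (degree ≤ 3).
L_0(1) = (-2)·(-3)·(-4)/[(-1)·(-2)·(-3)] = 4
L_1(1) = (-1)·(-3)·(-4)/[(1)·(-1)·(-2)] = -6
L_2(1) = (-1)·(-2)·(-4)/[(2)·(1)·(-1)] = 4
L_3(1) = (-1)·(-2)·(-3)/[(3)·(2)·(1)] = -1
Sum: (-32)·(4) + (-97)·(-6) + (-218)·(4) + (-413)·(-1) = -5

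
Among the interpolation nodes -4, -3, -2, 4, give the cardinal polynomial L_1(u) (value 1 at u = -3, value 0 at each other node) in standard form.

L_1(u) = (u + 4)(u + 2)(u - 4) / [(1)·(-1)·(-7)]
       = (u^3 + 2u^2 - 16u - 32) / (7)

L_1(u) = (1/7)u^3 + (2/7)u^2 - (16/7)u - 32/7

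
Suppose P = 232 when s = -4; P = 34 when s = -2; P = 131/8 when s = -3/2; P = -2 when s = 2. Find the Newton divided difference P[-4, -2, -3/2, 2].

P[-4,-2] = (34 - 232) / (-2 - (-4)) = -99
P[-2,-3/2] = (131/8 - 34) / (-3/2 - (-2)) = -141/4
P[-3/2,2] = (-2 - 131/8) / (2 - (-3/2)) = -21/4
P[-4,-2,-3/2] = (-141/4 - (-99)) / (-3/2 - (-4)) = 51/2
P[-2,-3/2,2] = (-21/4 - (-141/4)) / (2 - (-2)) = 15/2
P[-4,-2,-3/2,2] = (15/2 - 51/2) / (2 - (-4)) = -3

-3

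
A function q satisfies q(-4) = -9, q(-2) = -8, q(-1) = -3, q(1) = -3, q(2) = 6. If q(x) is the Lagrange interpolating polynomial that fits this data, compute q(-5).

Evaluate each Lagrange basis at x = -5:
L_0(-5) = (-3)·(-4)·(-6)·(-7)/[(-2)·(-3)·(-5)·(-6)] = 14/5
L_1(-5) = (-1)·(-4)·(-6)·(-7)/[(2)·(-1)·(-3)·(-4)] = -7
L_2(-5) = (-1)·(-3)·(-6)·(-7)/[(3)·(1)·(-2)·(-3)] = 7
L_3(-5) = (-1)·(-3)·(-4)·(-7)/[(5)·(3)·(2)·(-1)] = -14/5
L_4(-5) = (-1)·(-3)·(-4)·(-6)/[(6)·(4)·(3)·(1)] = 1
Sum: (-9)·(14/5) + (-8)·(-7) + (-3)·(7) + (-3)·(-14/5) + 6·(1) = 121/5

121/5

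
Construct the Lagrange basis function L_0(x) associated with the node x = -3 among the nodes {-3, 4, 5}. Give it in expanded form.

L_0(x) = (x - 4)(x - 5) / [(-7)·(-8)]
       = (x^2 - 9x + 20) / (56)

L_0(x) = (1/56)x^2 - (9/56)x + 5/14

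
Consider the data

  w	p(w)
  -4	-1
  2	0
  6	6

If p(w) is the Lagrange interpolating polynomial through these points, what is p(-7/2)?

Evaluate each Lagrange basis at w = -7/2:
L_0(-7/2) = (-11/2)·(-19/2)/[(-6)·(-10)] = 209/240
L_1(-7/2) = (1/2)·(-19/2)/[(6)·(-4)] = 19/96
L_2(-7/2) = (1/2)·(-11/2)/[(10)·(4)] = -11/160
Sum: (-1)·(209/240) + 0 + 6·(-11/160) = -77/60

-77/60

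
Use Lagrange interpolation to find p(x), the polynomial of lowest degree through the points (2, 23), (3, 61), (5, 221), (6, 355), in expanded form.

p(x) = x^3 + 4x^2 - x + 1

L_0(x) = (x - 3)(x - 5)(x - 6) / [-12] = -(1/12)x^3 + (7/6)x^2 - (21/4)x + 15/2
L_1(x) = (x - 2)(x - 5)(x - 6) / [6] = (1/6)x^3 - (13/6)x^2 + (26/3)x - 10
L_2(x) = (x - 2)(x - 3)(x - 6) / [-6] = -(1/6)x^3 + (11/6)x^2 - 6x + 6
L_3(x) = (x - 2)(x - 3)(x - 5) / [12] = (1/12)x^3 - (5/6)x^2 + (31/12)x - 5/2
p(x) = 23·L_0 + 61·L_1 + 221·L_2 + 355·L_3
  23·L_0(x) = -(23/12)x^3 + (161/6)x^2 - (483/4)x + 345/2
  61·L_1(x) = (61/6)x^3 - (793/6)x^2 + (1586/3)x - 610
  221·L_2(x) = -(221/6)x^3 + (2431/6)x^2 - 1326x + 1326
  355·L_3(x) = (355/12)x^3 - (1775/6)x^2 + (11005/12)x - 1775/2
Adding term by term: x^3 + 4x^2 - x + 1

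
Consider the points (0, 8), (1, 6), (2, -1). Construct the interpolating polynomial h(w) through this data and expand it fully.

h(w) = -(5/2)w^2 + (1/2)w + 8

Build the Lagrange basis polynomials:
L_0(w) = (w - 1)(w - 2) / [2] = (1/2)w^2 - (3/2)w + 1
L_1(w) = w(w - 2) / [-1] = -w^2 + 2w
L_2(w) = w(w - 1) / [2] = (1/2)w^2 - (1/2)w
h(w) = 8·L_0 + 6·L_1 + (-1)·L_2
  8·L_0(w) = 4w^2 - 12w + 8
  6·L_1(w) = -6w^2 + 12w
  (-1)·L_2(w) = -(1/2)w^2 + (1/2)w
Adding term by term: -(5/2)w^2 + (1/2)w + 8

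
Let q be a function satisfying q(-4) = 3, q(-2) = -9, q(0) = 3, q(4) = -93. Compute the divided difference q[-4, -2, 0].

3

q[-4,-2] = (-9 - 3) / (-2 - (-4)) = -6
q[-2,0] = (3 - (-9)) / (0 - (-2)) = 6
q[-4,-2,0] = (6 - (-6)) / (0 - (-4)) = 3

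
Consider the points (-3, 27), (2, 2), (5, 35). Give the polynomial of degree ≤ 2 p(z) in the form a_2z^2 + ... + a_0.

Build the Lagrange basis polynomials:
L_0(z) = (z - 2)(z - 5) / [40] = (1/40)z^2 - (7/40)z + 1/4
L_1(z) = (z + 3)(z - 5) / [-15] = -(1/15)z^2 + (2/15)z + 1
L_2(z) = (z + 3)(z - 2) / [24] = (1/24)z^2 + (1/24)z - 1/4
p(z) = 27·L_0 + 2·L_1 + 35·L_2
  27·L_0(z) = (27/40)z^2 - (189/40)z + 27/4
  2·L_1(z) = -(2/15)z^2 + (4/15)z + 2
  35·L_2(z) = (35/24)z^2 + (35/24)z - 35/4
Adding term by term: 2z^2 - 3z

p(z) = 2z^2 - 3z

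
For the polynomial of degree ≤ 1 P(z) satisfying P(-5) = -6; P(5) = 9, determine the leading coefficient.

The leading coefficient equals the top divided difference P[-5,5].
P[-5,5] = (9 - (-6)) / (5 - (-5)) = 3/2

3/2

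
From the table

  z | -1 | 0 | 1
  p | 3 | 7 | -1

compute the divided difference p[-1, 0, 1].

p[-1,0] = (7 - 3) / (0 - (-1)) = 4
p[0,1] = (-1 - 7) / (1 - 0) = -8
p[-1,0,1] = (-8 - 4) / (1 - (-1)) = -6

-6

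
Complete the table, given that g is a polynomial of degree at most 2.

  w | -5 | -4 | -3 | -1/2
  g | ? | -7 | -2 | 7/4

The 3 known values determine g uniquely (degree ≤ 2).
L_0(-5) = (-2)·(-9/2)/[(-1)·(-7/2)] = 18/7
L_1(-5) = (-1)·(-9/2)/[(1)·(-5/2)] = -9/5
L_2(-5) = (-1)·(-2)/[(7/2)·(5/2)] = 8/35
Sum: (-7)·(18/7) + (-2)·(-9/5) + 7/4·(8/35) = -14

-14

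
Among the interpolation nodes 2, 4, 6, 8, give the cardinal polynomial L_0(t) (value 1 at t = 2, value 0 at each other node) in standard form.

L_0(t) = (t - 4)(t - 6)(t - 8) / [(-2)·(-4)·(-6)]
       = (t^3 - 18t^2 + 104t - 192) / (-48)

L_0(t) = -(1/48)t^3 + (3/8)t^2 - (13/6)t + 4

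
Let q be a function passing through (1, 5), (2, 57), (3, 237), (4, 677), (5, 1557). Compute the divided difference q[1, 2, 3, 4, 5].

q[1,2] = (57 - 5) / (2 - 1) = 52
q[2,3] = (237 - 57) / (3 - 2) = 180
q[3,4] = (677 - 237) / (4 - 3) = 440
q[4,5] = (1557 - 677) / (5 - 4) = 880
q[1,2,3] = (180 - 52) / (3 - 1) = 64
q[2,3,4] = (440 - 180) / (4 - 2) = 130
q[3,4,5] = (880 - 440) / (5 - 3) = 220
q[1,2,3,4] = (130 - 64) / (4 - 1) = 22
q[2,3,4,5] = (220 - 130) / (5 - 2) = 30
q[1,2,3,4,5] = (30 - 22) / (5 - 1) = 2

2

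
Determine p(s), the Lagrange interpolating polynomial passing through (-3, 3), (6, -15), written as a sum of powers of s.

L_0(s) = (s - 6) / [-9] = -(1/9)s + 2/3
L_1(s) = (s + 3) / [9] = (1/9)s + 1/3
p(s) = 3·L_0 + (-15)·L_1
  3·L_0(s) = -(1/3)s + 2
  (-15)·L_1(s) = -(5/3)s - 5
Adding term by term: -2s - 3

p(s) = -2s - 3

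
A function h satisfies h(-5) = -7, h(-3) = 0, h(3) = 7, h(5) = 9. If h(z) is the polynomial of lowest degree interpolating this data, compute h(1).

57/10

Evaluate each Lagrange basis at z = 1:
L_0(1) = (4)·(-2)·(-4)/[(-2)·(-8)·(-10)] = -1/5
L_1(1) = (6)·(-2)·(-4)/[(2)·(-6)·(-8)] = 1/2
L_2(1) = (6)·(4)·(-4)/[(8)·(6)·(-2)] = 1
L_3(1) = (6)·(4)·(-2)/[(10)·(8)·(2)] = -3/10
Sum: (-7)·(-1/5) + 0 + 7·(1) + 9·(-3/10) = 57/10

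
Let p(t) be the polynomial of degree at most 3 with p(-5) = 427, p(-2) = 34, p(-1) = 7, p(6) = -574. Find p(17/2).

-13567/8

Evaluate each Lagrange basis at t = 17/2:
L_0(17/2) = (21/2)·(19/2)·(5/2)/[(-3)·(-4)·(-11)] = -665/352
L_1(17/2) = (27/2)·(19/2)·(5/2)/[(3)·(-1)·(-8)] = 855/64
L_2(17/2) = (27/2)·(21/2)·(5/2)/[(4)·(1)·(-7)] = -405/32
L_3(17/2) = (27/2)·(21/2)·(19/2)/[(11)·(8)·(7)] = 1539/704
Sum: 427·(-665/352) + 34·(855/64) + 7·(-405/32) + (-574)·(1539/704) = -13567/8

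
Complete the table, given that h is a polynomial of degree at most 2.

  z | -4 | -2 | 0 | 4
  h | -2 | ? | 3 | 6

The 3 known values determine h uniquely (degree ≤ 2).
L_0(-2) = (-2)·(-6)/[(-4)·(-8)] = 3/8
L_1(-2) = (2)·(-6)/[(4)·(-4)] = 3/4
L_2(-2) = (2)·(-2)/[(8)·(4)] = -1/8
Sum: (-2)·(3/8) + 3·(3/4) + 6·(-1/8) = 3/4

3/4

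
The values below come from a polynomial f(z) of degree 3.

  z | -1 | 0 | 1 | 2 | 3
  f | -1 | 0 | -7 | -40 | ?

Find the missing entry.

The 4 known values determine f uniquely (degree ≤ 3).
L_0(3) = (3)·(2)·(1)/[(-1)·(-2)·(-3)] = -1
L_1(3) = (4)·(2)·(1)/[(1)·(-1)·(-2)] = 4
L_2(3) = (4)·(3)·(1)/[(2)·(1)·(-1)] = -6
L_3(3) = (4)·(3)·(2)/[(3)·(2)·(1)] = 4
Sum: (-1)·(-1) + 0 + (-7)·(-6) + (-40)·(4) = -117

-117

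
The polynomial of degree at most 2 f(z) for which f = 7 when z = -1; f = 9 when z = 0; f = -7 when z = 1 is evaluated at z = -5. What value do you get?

-181

Using Newton's divided-difference form:
f[-1,0] = (9 - 7) / (0 - (-1)) = 2
f[0,1] = (-7 - 9) / (1 - 0) = -16
f[-1,0,1] = (-16 - 2) / (1 - (-1)) = -9
f(-5) = 7 + 2·(-4) + (-9)·(-4)·(-5) = -181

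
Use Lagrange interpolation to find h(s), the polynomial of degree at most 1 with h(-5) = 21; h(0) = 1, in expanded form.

h(s) = -4s + 1

L_0(s) = s / [-5] = -(1/5)s
L_1(s) = (s + 5) / [5] = (1/5)s + 1
h(s) = 21·L_0 + 1·L_1
  21·L_0(s) = -(21/5)s
  1·L_1(s) = (1/5)s + 1
Adding term by term: -4s + 1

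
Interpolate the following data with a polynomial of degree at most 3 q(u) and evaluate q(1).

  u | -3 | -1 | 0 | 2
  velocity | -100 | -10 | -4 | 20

L_0(1) = (2)·(1)·(-1)/[(-2)·(-3)·(-5)] = 1/15
L_1(1) = (4)·(1)·(-1)/[(2)·(-1)·(-3)] = -2/3
L_2(1) = (4)·(2)·(-1)/[(3)·(1)·(-2)] = 4/3
L_3(1) = (4)·(2)·(1)/[(5)·(3)·(2)] = 4/15
Sum: (-100)·(1/15) + (-10)·(-2/3) + (-4)·(4/3) + 20·(4/15) = 0

0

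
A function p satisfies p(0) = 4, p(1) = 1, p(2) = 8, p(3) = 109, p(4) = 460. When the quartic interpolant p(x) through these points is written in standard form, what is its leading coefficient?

The leading coefficient equals the top divided difference p[0,1,2,3,4].
p[0,1] = (1 - 4) / (1 - 0) = -3
p[1,2] = (8 - 1) / (2 - 1) = 7
p[2,3] = (109 - 8) / (3 - 2) = 101
p[3,4] = (460 - 109) / (4 - 3) = 351
p[0,1,2] = (7 - (-3)) / (2 - 0) = 5
p[1,2,3] = (101 - 7) / (3 - 1) = 47
p[2,3,4] = (351 - 101) / (4 - 2) = 125
p[0,1,2,3] = (47 - 5) / (3 - 0) = 14
p[1,2,3,4] = (125 - 47) / (4 - 1) = 26
p[0,1,2,3,4] = (26 - 14) / (4 - 0) = 3

3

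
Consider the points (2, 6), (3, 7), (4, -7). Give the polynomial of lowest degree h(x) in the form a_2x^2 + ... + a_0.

Build the Lagrange basis polynomials:
L_0(x) = (x - 3)(x - 4) / [2] = (1/2)x^2 - (7/2)x + 6
L_1(x) = (x - 2)(x - 4) / [-1] = -x^2 + 6x - 8
L_2(x) = (x - 2)(x - 3) / [2] = (1/2)x^2 - (5/2)x + 3
h(x) = 6·L_0 + 7·L_1 + (-7)·L_2
  6·L_0(x) = 3x^2 - 21x + 36
  7·L_1(x) = -7x^2 + 42x - 56
  (-7)·L_2(x) = -(7/2)x^2 + (35/2)x - 21
Adding term by term: -(15/2)x^2 + (77/2)x - 41

h(x) = -(15/2)x^2 + (77/2)x - 41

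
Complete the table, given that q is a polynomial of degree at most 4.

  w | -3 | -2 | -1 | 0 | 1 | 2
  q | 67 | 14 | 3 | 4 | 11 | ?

42

The 5 known values determine q uniquely (degree ≤ 4).
L_0(2) = (4)·(3)·(2)·(1)/[(-1)·(-2)·(-3)·(-4)] = 1
L_1(2) = (5)·(3)·(2)·(1)/[(1)·(-1)·(-2)·(-3)] = -5
L_2(2) = (5)·(4)·(2)·(1)/[(2)·(1)·(-1)·(-2)] = 10
L_3(2) = (5)·(4)·(3)·(1)/[(3)·(2)·(1)·(-1)] = -10
L_4(2) = (5)·(4)·(3)·(2)/[(4)·(3)·(2)·(1)] = 5
Sum: 67·(1) + 14·(-5) + 3·(10) + 4·(-10) + 11·(5) = 42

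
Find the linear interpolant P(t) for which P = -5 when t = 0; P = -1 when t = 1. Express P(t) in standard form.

Build the Lagrange basis polynomials:
L_0(t) = (t - 1) / [-1] = -t + 1
L_1(t) = t / [1] = t
P(t) = (-5)·L_0 + (-1)·L_1
  (-5)·L_0(t) = 5t - 5
  (-1)·L_1(t) = -t
Adding term by term: 4t - 5

P(t) = 4t - 5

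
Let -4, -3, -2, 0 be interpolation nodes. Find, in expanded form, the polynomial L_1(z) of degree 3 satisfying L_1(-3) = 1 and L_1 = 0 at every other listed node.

L_1(z) = (z + 4)(z + 2)z / [(1)·(-1)·(-3)]
       = (z^3 + 6z^2 + 8z) / (3)

L_1(z) = (1/3)z^3 + 2z^2 + (8/3)z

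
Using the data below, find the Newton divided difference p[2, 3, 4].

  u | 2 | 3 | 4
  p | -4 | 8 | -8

-14

p[2,3] = (8 - (-4)) / (3 - 2) = 12
p[3,4] = (-8 - 8) / (4 - 3) = -16
p[2,3,4] = (-16 - 12) / (4 - 2) = -14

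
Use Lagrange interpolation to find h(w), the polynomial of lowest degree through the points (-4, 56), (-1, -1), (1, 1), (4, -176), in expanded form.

Build the Lagrange basis polynomials:
L_0(w) = (w + 1)(w - 1)(w - 4) / [-120] = -(1/120)w^3 + (1/30)w^2 + (1/120)w - 1/30
L_1(w) = (w + 4)(w - 1)(w - 4) / [30] = (1/30)w^3 - (1/30)w^2 - (8/15)w + 8/15
L_2(w) = (w + 4)(w + 1)(w - 4) / [-30] = -(1/30)w^3 - (1/30)w^2 + (8/15)w + 8/15
L_3(w) = (w + 4)(w + 1)(w - 1) / [120] = (1/120)w^3 + (1/30)w^2 - (1/120)w - 1/30
h(w) = 56·L_0 + (-1)·L_1 + 1·L_2 + (-176)·L_3
  56·L_0(w) = -(7/15)w^3 + (28/15)w^2 + (7/15)w - 28/15
  (-1)·L_1(w) = -(1/30)w^3 + (1/30)w^2 + (8/15)w - 8/15
  1·L_2(w) = -(1/30)w^3 - (1/30)w^2 + (8/15)w + 8/15
  (-176)·L_3(w) = -(22/15)w^3 - (88/15)w^2 + (22/15)w + 88/15
Adding term by term: -2w^3 - 4w^2 + 3w + 4

h(w) = -2w^3 - 4w^2 + 3w + 4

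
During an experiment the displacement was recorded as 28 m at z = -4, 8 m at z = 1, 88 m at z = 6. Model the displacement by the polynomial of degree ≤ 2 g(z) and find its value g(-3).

Evaluate each Lagrange basis at z = -3:
L_0(-3) = (-4)·(-9)/[(-5)·(-10)] = 18/25
L_1(-3) = (1)·(-9)/[(5)·(-5)] = 9/25
L_2(-3) = (1)·(-4)/[(10)·(5)] = -2/25
Sum: 28·(18/25) + 8·(9/25) + 88·(-2/25) = 16

16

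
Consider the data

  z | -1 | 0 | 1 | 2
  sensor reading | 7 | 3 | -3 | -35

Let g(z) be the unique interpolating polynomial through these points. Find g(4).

Evaluate each Lagrange basis at z = 4:
L_0(4) = (4)·(3)·(2)/[(-1)·(-2)·(-3)] = -4
L_1(4) = (5)·(3)·(2)/[(1)·(-1)·(-2)] = 15
L_2(4) = (5)·(4)·(2)/[(2)·(1)·(-1)] = -20
L_3(4) = (5)·(4)·(3)/[(3)·(2)·(1)] = 10
Sum: 7·(-4) + 3·(15) + (-3)·(-20) + (-35)·(10) = -273

-273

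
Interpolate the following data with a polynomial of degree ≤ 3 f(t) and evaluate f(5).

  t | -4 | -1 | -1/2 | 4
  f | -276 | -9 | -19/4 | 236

Using Newton's divided-difference form:
f[-4,-1] = (-9 - (-276)) / (-1 - (-4)) = 89
f[-1,-1/2] = (-19/4 - (-9)) / (-1/2 - (-1)) = 17/2
f[-1/2,4] = (236 - (-19/4)) / (4 - (-1/2)) = 107/2
f[-4,-1,-1/2] = (17/2 - 89) / (-1/2 - (-4)) = -23
f[-1,-1/2,4] = (107/2 - 17/2) / (4 - (-1)) = 9
f[-4,-1,-1/2,4] = (9 - (-23)) / (4 - (-4)) = 4
f(5) = -276 + 89·(9) + (-23)·(9)·(6) + 4·(9)·(6)·(11/2) = 471

471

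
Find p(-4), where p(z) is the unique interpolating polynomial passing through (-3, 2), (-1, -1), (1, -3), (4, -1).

24/7

L_0(-4) = (-3)·(-5)·(-8)/[(-2)·(-4)·(-7)] = 15/7
L_1(-4) = (-1)·(-5)·(-8)/[(2)·(-2)·(-5)] = -2
L_2(-4) = (-1)·(-3)·(-8)/[(4)·(2)·(-3)] = 1
L_3(-4) = (-1)·(-3)·(-5)/[(7)·(5)·(3)] = -1/7
Sum: 2·(15/7) + (-1)·(-2) + (-3)·(1) + (-1)·(-1/7) = 24/7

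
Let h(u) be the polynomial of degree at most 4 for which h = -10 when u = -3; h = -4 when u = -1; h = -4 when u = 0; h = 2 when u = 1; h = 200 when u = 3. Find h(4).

536

Using Newton's divided-difference form:
h[-3,-1] = (-4 - (-10)) / (-1 - (-3)) = 3
h[-1,0] = (-4 - (-4)) / (0 - (-1)) = 0
h[0,1] = (2 - (-4)) / (1 - 0) = 6
h[1,3] = (200 - 2) / (3 - 1) = 99
h[-3,-1,0] = (0 - 3) / (0 - (-3)) = -1
h[-1,0,1] = (6 - 0) / (1 - (-1)) = 3
h[0,1,3] = (99 - 6) / (3 - 0) = 31
h[-3,-1,0,1] = (3 - (-1)) / (1 - (-3)) = 1
h[-1,0,1,3] = (31 - 3) / (3 - (-1)) = 7
h[-3,-1,0,1,3] = (7 - 1) / (3 - (-3)) = 1
h(4) = -10 + 3·(7) + (-1)·(7)·(5) + 1·(7)·(5)·(4) + 1·(7)·(5)·(4)·(3) = 536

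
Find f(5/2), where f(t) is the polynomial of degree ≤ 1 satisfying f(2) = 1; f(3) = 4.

Evaluate each Lagrange basis at t = 5/2:
L_0(5/2) = (-1/2)/[(-1)] = 1/2
L_1(5/2) = (1/2)/[(1)] = 1/2
Sum: 1·(1/2) + 4·(1/2) = 5/2

5/2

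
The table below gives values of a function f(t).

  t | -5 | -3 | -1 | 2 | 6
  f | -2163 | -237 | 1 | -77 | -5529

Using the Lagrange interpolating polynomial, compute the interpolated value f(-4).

L_0(-4) = (-1)·(-3)·(-6)·(-10)/[(-2)·(-4)·(-7)·(-11)] = 45/154
L_1(-4) = (1)·(-3)·(-6)·(-10)/[(2)·(-2)·(-5)·(-9)] = 1
L_2(-4) = (1)·(-1)·(-6)·(-10)/[(4)·(2)·(-3)·(-7)] = -5/14
L_3(-4) = (1)·(-1)·(-3)·(-10)/[(7)·(5)·(3)·(-4)] = 1/14
L_4(-4) = (1)·(-1)·(-3)·(-6)/[(11)·(9)·(7)·(4)] = -1/154
Sum: (-2163)·(45/154) + (-237)·(1) + 1·(-5/14) + (-77)·(1/14) + (-5529)·(-1/154) = -839

-839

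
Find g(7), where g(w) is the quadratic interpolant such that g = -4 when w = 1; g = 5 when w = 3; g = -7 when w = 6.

Using Newton's divided-difference form:
g[1,3] = (5 - (-4)) / (3 - 1) = 9/2
g[3,6] = (-7 - 5) / (6 - 3) = -4
g[1,3,6] = (-4 - 9/2) / (6 - 1) = -17/10
g(7) = -4 + (9/2)·(6) + (-17/10)·(6)·(4) = -89/5

-89/5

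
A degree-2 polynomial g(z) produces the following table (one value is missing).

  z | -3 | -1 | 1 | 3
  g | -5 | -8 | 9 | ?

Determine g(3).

The 3 known values determine g uniquely (degree ≤ 2).
L_0(3) = (4)·(2)/[(-2)·(-4)] = 1
L_1(3) = (6)·(2)/[(2)·(-2)] = -3
L_2(3) = (6)·(4)/[(4)·(2)] = 3
Sum: (-5)·(1) + (-8)·(-3) + 9·(3) = 46

46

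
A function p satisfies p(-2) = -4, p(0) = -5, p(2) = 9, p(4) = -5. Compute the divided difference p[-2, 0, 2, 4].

p[-2,0] = (-5 - (-4)) / (0 - (-2)) = -1/2
p[0,2] = (9 - (-5)) / (2 - 0) = 7
p[2,4] = (-5 - 9) / (4 - 2) = -7
p[-2,0,2] = (7 - (-1/2)) / (2 - (-2)) = 15/8
p[0,2,4] = (-7 - 7) / (4 - 0) = -7/2
p[-2,0,2,4] = (-7/2 - 15/8) / (4 - (-2)) = -43/48

-43/48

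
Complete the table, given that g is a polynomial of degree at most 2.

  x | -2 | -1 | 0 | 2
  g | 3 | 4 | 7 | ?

The 3 known values determine g uniquely (degree ≤ 2).
Evaluate each Lagrange basis at x = 2:
L_0(2) = (3)·(2)/[(-1)·(-2)] = 3
L_1(2) = (4)·(2)/[(1)·(-1)] = -8
L_2(2) = (4)·(3)/[(2)·(1)] = 6
Sum: 3·(3) + 4·(-8) + 7·(6) = 19

19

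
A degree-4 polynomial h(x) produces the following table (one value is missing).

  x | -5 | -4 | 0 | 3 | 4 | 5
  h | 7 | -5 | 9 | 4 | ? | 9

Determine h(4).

503/175

The 5 known values determine h uniquely (degree ≤ 4).
L_0(4) = (8)·(4)·(1)·(-1)/[(-1)·(-5)·(-8)·(-10)] = -2/25
L_1(4) = (9)·(4)·(1)·(-1)/[(1)·(-4)·(-7)·(-9)] = 1/7
L_2(4) = (9)·(8)·(1)·(-1)/[(5)·(4)·(-3)·(-5)] = -6/25
L_3(4) = (9)·(8)·(4)·(-1)/[(8)·(7)·(3)·(-2)] = 6/7
L_4(4) = (9)·(8)·(4)·(1)/[(10)·(9)·(5)·(2)] = 8/25
Sum: 7·(-2/25) + (-5)·(1/7) + 9·(-6/25) + 4·(6/7) + 9·(8/25) = 503/175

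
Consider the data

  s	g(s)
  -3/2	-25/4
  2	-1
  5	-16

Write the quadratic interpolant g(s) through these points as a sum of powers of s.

Newton's divided differences:
g[-3/2,2] = (-1 - (-25/4)) / (2 - (-3/2)) = 3/2
g[2,5] = (-16 - (-1)) / (5 - 2) = -5
g[-3/2,2,5] = (-5 - 3/2) / (5 - (-3/2)) = -1
g(s) = -25/4 + (3/2)·(s + 3/2) + (-1)·(s + 3/2)(s - 2)
Expanding: g(s) = -s^2 + 2s - 1

g(s) = -s^2 + 2s - 1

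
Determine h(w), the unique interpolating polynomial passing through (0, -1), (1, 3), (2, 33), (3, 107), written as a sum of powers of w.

Build the Lagrange basis polynomials:
L_0(w) = (w - 1)(w - 2)(w - 3) / [-6] = -(1/6)w^3 + w^2 - (11/6)w + 1
L_1(w) = w(w - 2)(w - 3) / [2] = (1/2)w^3 - (5/2)w^2 + 3w
L_2(w) = w(w - 1)(w - 3) / [-2] = -(1/2)w^3 + 2w^2 - (3/2)w
L_3(w) = w(w - 1)(w - 2) / [6] = (1/6)w^3 - (1/2)w^2 + (1/3)w
h(w) = (-1)·L_0 + 3·L_1 + 33·L_2 + 107·L_3
  (-1)·L_0(w) = (1/6)w^3 - w^2 + (11/6)w - 1
  3·L_1(w) = (3/2)w^3 - (15/2)w^2 + 9w
  33·L_2(w) = -(33/2)w^3 + 66w^2 - (99/2)w
  107·L_3(w) = (107/6)w^3 - (107/2)w^2 + (107/3)w
Adding term by term: 3w^3 + 4w^2 - 3w - 1

h(w) = 3w^3 + 4w^2 - 3w - 1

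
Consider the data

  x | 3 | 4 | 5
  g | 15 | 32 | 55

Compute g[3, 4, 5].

3

g[3,4] = (32 - 15) / (4 - 3) = 17
g[4,5] = (55 - 32) / (5 - 4) = 23
g[3,4,5] = (23 - 17) / (5 - 3) = 3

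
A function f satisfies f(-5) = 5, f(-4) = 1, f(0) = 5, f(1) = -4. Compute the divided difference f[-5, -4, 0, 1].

-1/2

f[-5,-4] = (1 - 5) / (-4 - (-5)) = -4
f[-4,0] = (5 - 1) / (0 - (-4)) = 1
f[0,1] = (-4 - 5) / (1 - 0) = -9
f[-5,-4,0] = (1 - (-4)) / (0 - (-5)) = 1
f[-4,0,1] = (-9 - 1) / (1 - (-4)) = -2
f[-5,-4,0,1] = (-2 - 1) / (1 - (-5)) = -1/2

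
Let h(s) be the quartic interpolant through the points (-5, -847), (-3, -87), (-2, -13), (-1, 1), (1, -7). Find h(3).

-303

Evaluate each Lagrange basis at s = 3:
L_0(3) = (6)·(5)·(4)·(2)/[(-2)·(-3)·(-4)·(-6)] = 5/3
L_1(3) = (8)·(5)·(4)·(2)/[(2)·(-1)·(-2)·(-4)] = -20
L_2(3) = (8)·(6)·(4)·(2)/[(3)·(1)·(-1)·(-3)] = 128/3
L_3(3) = (8)·(6)·(5)·(2)/[(4)·(2)·(1)·(-2)] = -30
L_4(3) = (8)·(6)·(5)·(4)/[(6)·(4)·(3)·(2)] = 20/3
Sum: (-847)·(5/3) + (-87)·(-20) + (-13)·(128/3) + 1·(-30) + (-7)·(20/3) = -303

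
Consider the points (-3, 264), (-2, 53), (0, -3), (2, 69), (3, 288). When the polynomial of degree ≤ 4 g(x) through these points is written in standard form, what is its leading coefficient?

3

The leading coefficient equals the top divided difference g[-3,-2,0,2,3].
g[-3,-2] = (53 - 264) / (-2 - (-3)) = -211
g[-2,0] = (-3 - 53) / (0 - (-2)) = -28
g[0,2] = (69 - (-3)) / (2 - 0) = 36
g[2,3] = (288 - 69) / (3 - 2) = 219
g[-3,-2,0] = (-28 - (-211)) / (0 - (-3)) = 61
g[-2,0,2] = (36 - (-28)) / (2 - (-2)) = 16
g[0,2,3] = (219 - 36) / (3 - 0) = 61
g[-3,-2,0,2] = (16 - 61) / (2 - (-3)) = -9
g[-2,0,2,3] = (61 - 16) / (3 - (-2)) = 9
g[-3,-2,0,2,3] = (9 - (-9)) / (3 - (-3)) = 3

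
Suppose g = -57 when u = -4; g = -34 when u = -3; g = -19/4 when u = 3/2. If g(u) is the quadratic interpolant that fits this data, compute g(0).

L_0(0) = (3)·(-3/2)/[(-1)·(-11/2)] = -9/11
L_1(0) = (4)·(-3/2)/[(1)·(-9/2)] = 4/3
L_2(0) = (4)·(3)/[(11/2)·(9/2)] = 16/33
Sum: (-57)·(-9/11) + (-34)·(4/3) + (-19/4)·(16/33) = -1

-1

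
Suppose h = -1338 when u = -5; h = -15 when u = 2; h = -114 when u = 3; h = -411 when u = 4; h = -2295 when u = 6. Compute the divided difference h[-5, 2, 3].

h[-5,2] = (-15 - (-1338)) / (2 - (-5)) = 189
h[2,3] = (-114 - (-15)) / (3 - 2) = -99
h[-5,2,3] = (-99 - 189) / (3 - (-5)) = -36

-36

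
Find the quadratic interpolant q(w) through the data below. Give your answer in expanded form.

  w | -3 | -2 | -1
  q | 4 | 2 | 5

Newton's divided differences:
q[-3,-2] = (2 - 4) / (-2 - (-3)) = -2
q[-2,-1] = (5 - 2) / (-1 - (-2)) = 3
q[-3,-2,-1] = (3 - (-2)) / (-1 - (-3)) = 5/2
q(w) = 4 + (-2)·(w + 3) + (5/2)·(w + 3)(w + 2)
Expanding: q(w) = (5/2)w^2 + (21/2)w + 13

q(w) = (5/2)w^2 + (21/2)w + 13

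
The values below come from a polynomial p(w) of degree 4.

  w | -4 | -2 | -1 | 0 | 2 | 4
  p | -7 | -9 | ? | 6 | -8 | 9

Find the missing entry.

The 5 known values determine p uniquely (degree ≤ 4).
L_0(-1) = (1)·(-1)·(-3)·(-5)/[(-2)·(-4)·(-6)·(-8)] = -5/128
L_1(-1) = (3)·(-1)·(-3)·(-5)/[(2)·(-2)·(-4)·(-6)] = 15/32
L_2(-1) = (3)·(1)·(-3)·(-5)/[(4)·(2)·(-2)·(-4)] = 45/64
L_3(-1) = (3)·(1)·(-1)·(-5)/[(6)·(4)·(2)·(-2)] = -5/32
L_4(-1) = (3)·(1)·(-1)·(-3)/[(8)·(6)·(4)·(2)] = 3/128
Sum: (-7)·(-5/128) + (-9)·(15/32) + 6·(45/64) + (-8)·(-5/32) + 9·(3/128) = 111/64

111/64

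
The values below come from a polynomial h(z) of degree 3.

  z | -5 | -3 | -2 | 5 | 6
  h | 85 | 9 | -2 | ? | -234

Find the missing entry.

-135

The 4 known values determine h uniquely (degree ≤ 3).
Evaluate each Lagrange basis at z = 5:
L_0(5) = (8)·(7)·(-1)/[(-2)·(-3)·(-11)] = 28/33
L_1(5) = (10)·(7)·(-1)/[(2)·(-1)·(-9)] = -35/9
L_2(5) = (10)·(8)·(-1)/[(3)·(1)·(-8)] = 10/3
L_3(5) = (10)·(8)·(7)/[(11)·(9)·(8)] = 70/99
Sum: 85·(28/33) + 9·(-35/9) + (-2)·(10/3) + (-234)·(70/99) = -135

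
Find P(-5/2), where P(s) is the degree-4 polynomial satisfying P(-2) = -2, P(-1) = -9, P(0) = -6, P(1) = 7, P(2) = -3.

-483/128

L_0(-5/2) = (-3/2)·(-5/2)·(-7/2)·(-9/2)/[(-1)·(-2)·(-3)·(-4)] = 315/128
L_1(-5/2) = (-1/2)·(-5/2)·(-7/2)·(-9/2)/[(1)·(-1)·(-2)·(-3)] = -105/32
L_2(-5/2) = (-1/2)·(-3/2)·(-7/2)·(-9/2)/[(2)·(1)·(-1)·(-2)] = 189/64
L_3(-5/2) = (-1/2)·(-3/2)·(-5/2)·(-9/2)/[(3)·(2)·(1)·(-1)] = -45/32
L_4(-5/2) = (-1/2)·(-3/2)·(-5/2)·(-7/2)/[(4)·(3)·(2)·(1)] = 35/128
Sum: (-2)·(315/128) + (-9)·(-105/32) + (-6)·(189/64) + 7·(-45/32) + (-3)·(35/128) = -483/128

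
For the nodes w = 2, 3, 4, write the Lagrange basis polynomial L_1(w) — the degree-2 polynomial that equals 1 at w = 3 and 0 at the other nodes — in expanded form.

L_1(w) = -w^2 + 6w - 8

L_1(w) = (w - 2)(w - 4) / [(1)·(-1)]
       = (w^2 - 6w + 8) / (-1)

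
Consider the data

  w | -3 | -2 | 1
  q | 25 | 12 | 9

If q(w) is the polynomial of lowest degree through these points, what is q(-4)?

44

Evaluate each Lagrange basis at w = -4:
L_0(-4) = (-2)·(-5)/[(-1)·(-4)] = 5/2
L_1(-4) = (-1)·(-5)/[(1)·(-3)] = -5/3
L_2(-4) = (-1)·(-2)/[(4)·(3)] = 1/6
Sum: 25·(5/2) + 12·(-5/3) + 9·(1/6) = 44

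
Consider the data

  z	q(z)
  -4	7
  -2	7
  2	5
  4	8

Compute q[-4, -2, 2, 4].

q[-4,-2] = (7 - 7) / (-2 - (-4)) = 0
q[-2,2] = (5 - 7) / (2 - (-2)) = -1/2
q[2,4] = (8 - 5) / (4 - 2) = 3/2
q[-4,-2,2] = (-1/2 - 0) / (2 - (-4)) = -1/12
q[-2,2,4] = (3/2 - (-1/2)) / (4 - (-2)) = 1/3
q[-4,-2,2,4] = (1/3 - (-1/12)) / (4 - (-4)) = 5/96

5/96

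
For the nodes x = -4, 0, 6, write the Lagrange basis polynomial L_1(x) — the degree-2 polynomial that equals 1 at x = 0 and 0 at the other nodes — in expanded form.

L_1(x) = (x + 4)(x - 6) / [(4)·(-6)]
       = (x^2 - 2x - 24) / (-24)

L_1(x) = -(1/24)x^2 + (1/12)x + 1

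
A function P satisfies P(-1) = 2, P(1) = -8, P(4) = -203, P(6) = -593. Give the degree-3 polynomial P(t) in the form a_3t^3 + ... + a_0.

Newton's divided differences:
P[-1,1] = (-8 - 2) / (1 - (-1)) = -5
P[1,4] = (-203 - (-8)) / (4 - 1) = -65
P[4,6] = (-593 - (-203)) / (6 - 4) = -195
P[-1,1,4] = (-65 - (-5)) / (4 - (-1)) = -12
P[1,4,6] = (-195 - (-65)) / (6 - 1) = -26
P[-1,1,4,6] = (-26 - (-12)) / (6 - (-1)) = -2
P(t) = 2 + (-5)·(t + 1) + (-12)·(t + 1)(t - 1) + (-2)·(t + 1)(t - 1)(t - 4)
Expanding: P(t) = -2t^3 - 4t^2 - 3t + 1

P(t) = -2t^3 - 4t^2 - 3t + 1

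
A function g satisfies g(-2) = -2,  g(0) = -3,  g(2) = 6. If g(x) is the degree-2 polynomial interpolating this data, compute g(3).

Evaluate each Lagrange basis at x = 3:
L_0(3) = (3)·(1)/[(-2)·(-4)] = 3/8
L_1(3) = (5)·(1)/[(2)·(-2)] = -5/4
L_2(3) = (5)·(3)/[(4)·(2)] = 15/8
Sum: (-2)·(3/8) + (-3)·(-5/4) + 6·(15/8) = 57/4

57/4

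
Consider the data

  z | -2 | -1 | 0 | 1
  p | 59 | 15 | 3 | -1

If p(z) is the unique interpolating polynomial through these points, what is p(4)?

L_0(4) = (5)·(4)·(3)/[(-1)·(-2)·(-3)] = -10
L_1(4) = (6)·(4)·(3)/[(1)·(-1)·(-2)] = 36
L_2(4) = (6)·(5)·(3)/[(2)·(1)·(-1)] = -45
L_3(4) = (6)·(5)·(4)/[(3)·(2)·(1)] = 20
Sum: 59·(-10) + 15·(36) + 3·(-45) + (-1)·(20) = -205

-205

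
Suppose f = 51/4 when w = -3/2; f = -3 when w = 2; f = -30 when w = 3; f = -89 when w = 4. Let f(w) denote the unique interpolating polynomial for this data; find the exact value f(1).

4

Using Newton's divided-difference form:
f[-3/2,2] = (-3 - 51/4) / (2 - (-3/2)) = -9/2
f[2,3] = (-30 - (-3)) / (3 - 2) = -27
f[3,4] = (-89 - (-30)) / (4 - 3) = -59
f[-3/2,2,3] = (-27 - (-9/2)) / (3 - (-3/2)) = -5
f[2,3,4] = (-59 - (-27)) / (4 - 2) = -16
f[-3/2,2,3,4] = (-16 - (-5)) / (4 - (-3/2)) = -2
f(1) = 51/4 + (-9/2)·(5/2) + (-5)·(5/2)·(-1) + (-2)·(5/2)·(-1)·(-2) = 4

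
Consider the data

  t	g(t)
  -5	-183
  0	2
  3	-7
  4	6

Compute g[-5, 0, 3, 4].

1

g[-5,0] = (2 - (-183)) / (0 - (-5)) = 37
g[0,3] = (-7 - 2) / (3 - 0) = -3
g[3,4] = (6 - (-7)) / (4 - 3) = 13
g[-5,0,3] = (-3 - 37) / (3 - (-5)) = -5
g[0,3,4] = (13 - (-3)) / (4 - 0) = 4
g[-5,0,3,4] = (4 - (-5)) / (4 - (-5)) = 1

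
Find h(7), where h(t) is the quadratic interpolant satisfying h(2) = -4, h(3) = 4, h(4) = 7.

Evaluate each Lagrange basis at t = 7:
L_0(7) = (4)·(3)/[(-1)·(-2)] = 6
L_1(7) = (5)·(3)/[(1)·(-1)] = -15
L_2(7) = (5)·(4)/[(2)·(1)] = 10
Sum: (-4)·(6) + 4·(-15) + 7·(10) = -14

-14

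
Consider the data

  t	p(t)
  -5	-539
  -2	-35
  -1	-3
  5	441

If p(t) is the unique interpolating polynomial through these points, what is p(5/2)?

Evaluate each Lagrange basis at t = 5/2:
L_0(5/2) = (9/2)·(7/2)·(-5/2)/[(-3)·(-4)·(-10)] = 21/64
L_1(5/2) = (15/2)·(7/2)·(-5/2)/[(3)·(-1)·(-7)] = -25/8
L_2(5/2) = (15/2)·(9/2)·(-5/2)/[(4)·(1)·(-6)] = 225/64
L_3(5/2) = (15/2)·(9/2)·(7/2)/[(10)·(7)·(6)] = 9/32
Sum: (-539)·(21/64) + (-35)·(-25/8) + (-3)·(225/64) + 441·(9/32) = 46

46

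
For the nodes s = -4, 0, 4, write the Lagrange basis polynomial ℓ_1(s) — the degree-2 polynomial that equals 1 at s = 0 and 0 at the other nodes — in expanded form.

ℓ_1(s) = (s + 4)(s - 4) / [(4)·(-4)]
       = (s^2 - 16) / (-16)

ℓ_1(s) = -(1/16)s^2 + 1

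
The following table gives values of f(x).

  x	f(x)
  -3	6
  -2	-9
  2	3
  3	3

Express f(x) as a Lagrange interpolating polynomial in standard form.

f(x) = -(7/10)x^3 + (3/2)x^2 + (29/5)x - 9

Build the Lagrange basis polynomials:
L_0(x) = (x + 2)(x - 2)(x - 3) / [-30] = -(1/30)x^3 + (1/10)x^2 + (2/15)x - 2/5
L_1(x) = (x + 3)(x - 2)(x - 3) / [20] = (1/20)x^3 - (1/10)x^2 - (9/20)x + 9/10
L_2(x) = (x + 3)(x + 2)(x - 3) / [-20] = -(1/20)x^3 - (1/10)x^2 + (9/20)x + 9/10
L_3(x) = (x + 3)(x + 2)(x - 2) / [30] = (1/30)x^3 + (1/10)x^2 - (2/15)x - 2/5
f(x) = 6·L_0 + (-9)·L_1 + 3·L_2 + 3·L_3
  6·L_0(x) = -(1/5)x^3 + (3/5)x^2 + (4/5)x - 12/5
  (-9)·L_1(x) = -(9/20)x^3 + (9/10)x^2 + (81/20)x - 81/10
  3·L_2(x) = -(3/20)x^3 - (3/10)x^2 + (27/20)x + 27/10
  3·L_3(x) = (1/10)x^3 + (3/10)x^2 - (2/5)x - 6/5
Adding term by term: -(7/10)x^3 + (3/2)x^2 + (29/5)x - 9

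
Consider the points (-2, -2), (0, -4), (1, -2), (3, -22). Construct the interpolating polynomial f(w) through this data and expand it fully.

Build the Lagrange basis polynomials:
L_0(w) = w(w - 1)(w - 3) / [-30] = -(1/30)w^3 + (2/15)w^2 - (1/10)w
L_1(w) = (w + 2)(w - 1)(w - 3) / [6] = (1/6)w^3 - (1/3)w^2 - (5/6)w + 1
L_2(w) = (w + 2)w(w - 3) / [-6] = -(1/6)w^3 + (1/6)w^2 + w
L_3(w) = (w + 2)w(w - 1) / [30] = (1/30)w^3 + (1/30)w^2 - (1/15)w
f(w) = (-2)·L_0 + (-4)·L_1 + (-2)·L_2 + (-22)·L_3
  (-2)·L_0(w) = (1/15)w^3 - (4/15)w^2 + (1/5)w
  (-4)·L_1(w) = -(2/3)w^3 + (4/3)w^2 + (10/3)w - 4
  (-2)·L_2(w) = (1/3)w^3 - (1/3)w^2 - 2w
  (-22)·L_3(w) = -(11/15)w^3 - (11/15)w^2 + (22/15)w
Adding term by term: -w^3 + 3w - 4

f(w) = -w^3 + 3w - 4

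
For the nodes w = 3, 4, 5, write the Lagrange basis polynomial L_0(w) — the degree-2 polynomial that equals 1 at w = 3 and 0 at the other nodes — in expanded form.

L_0(w) = (w - 4)(w - 5) / [(-1)·(-2)]
       = (w^2 - 9w + 20) / (2)

L_0(w) = (1/2)w^2 - (9/2)w + 10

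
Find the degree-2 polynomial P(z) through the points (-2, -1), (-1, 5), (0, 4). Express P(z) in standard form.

P(z) = -(7/2)z^2 - (9/2)z + 4

Build the Lagrange basis polynomials:
L_0(z) = (z + 1)z / [2] = (1/2)z^2 + (1/2)z
L_1(z) = (z + 2)z / [-1] = -z^2 - 2z
L_2(z) = (z + 2)(z + 1) / [2] = (1/2)z^2 + (3/2)z + 1
P(z) = (-1)·L_0 + 5·L_1 + 4·L_2
  (-1)·L_0(z) = -(1/2)z^2 - (1/2)z
  5·L_1(z) = -5z^2 - 10z
  4·L_2(z) = 2z^2 + 6z + 4
Adding term by term: -(7/2)z^2 - (9/2)z + 4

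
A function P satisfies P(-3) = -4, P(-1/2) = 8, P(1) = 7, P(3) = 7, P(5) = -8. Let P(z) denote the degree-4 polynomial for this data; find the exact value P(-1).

Using Newton's divided-difference form:
P[-3,-1/2] = (8 - (-4)) / (-1/2 - (-3)) = 24/5
P[-1/2,1] = (7 - 8) / (1 - (-1/2)) = -2/3
P[1,3] = (7 - 7) / (3 - 1) = 0
P[3,5] = (-8 - 7) / (5 - 3) = -15/2
P[-3,-1/2,1] = (-2/3 - 24/5) / (1 - (-3)) = -41/30
P[-1/2,1,3] = (0 - (-2/3)) / (3 - (-1/2)) = 4/21
P[1,3,5] = (-15/2 - 0) / (5 - 1) = -15/8
P[-3,-1/2,1,3] = (4/21 - (-41/30)) / (3 - (-3)) = 109/420
P[-1/2,1,3,5] = (-15/8 - 4/21) / (5 - (-1/2)) = -347/924
P[-3,-1/2,1,3,5] = (-347/924 - 109/420) / (5 - (-3)) = -489/6160
P(-1) = -4 + (24/5)·(2) + (-41/30)·(2)·(-1/2) + (109/420)·(2)·(-1/2)·(-2) + (-489/6160)·(2)·(-1/2)·(-2)·(-4) = 6253/770

6253/770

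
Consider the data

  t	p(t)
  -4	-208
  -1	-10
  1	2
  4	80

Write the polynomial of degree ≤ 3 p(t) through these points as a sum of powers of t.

p(t) = 2t^3 - 4t^2 + 4t

Newton's divided differences:
p[-4,-1] = (-10 - (-208)) / (-1 - (-4)) = 66
p[-1,1] = (2 - (-10)) / (1 - (-1)) = 6
p[1,4] = (80 - 2) / (4 - 1) = 26
p[-4,-1,1] = (6 - 66) / (1 - (-4)) = -12
p[-1,1,4] = (26 - 6) / (4 - (-1)) = 4
p[-4,-1,1,4] = (4 - (-12)) / (4 - (-4)) = 2
p(t) = -208 + 66·(t + 4) + (-12)·(t + 4)(t + 1) + 2·(t + 4)(t + 1)(t - 1)
Expanding: p(t) = 2t^3 - 4t^2 + 4t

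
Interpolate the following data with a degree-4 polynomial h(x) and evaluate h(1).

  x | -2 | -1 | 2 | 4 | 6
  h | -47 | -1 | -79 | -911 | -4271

-11

L_0(1) = (2)·(-1)·(-3)·(-5)/[(-1)·(-4)·(-6)·(-8)] = -5/32
L_1(1) = (3)·(-1)·(-3)·(-5)/[(1)·(-3)·(-5)·(-7)] = 3/7
L_2(1) = (3)·(2)·(-3)·(-5)/[(4)·(3)·(-2)·(-4)] = 15/16
L_3(1) = (3)·(2)·(-1)·(-5)/[(6)·(5)·(2)·(-2)] = -1/4
L_4(1) = (3)·(2)·(-1)·(-3)/[(8)·(7)·(4)·(2)] = 9/224
Sum: (-47)·(-5/32) + (-1)·(3/7) + (-79)·(15/16) + (-911)·(-1/4) + (-4271)·(9/224) = -11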